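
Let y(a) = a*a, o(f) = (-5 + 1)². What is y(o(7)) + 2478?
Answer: 2734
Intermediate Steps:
o(f) = 16 (o(f) = (-4)² = 16)
y(a) = a²
y(o(7)) + 2478 = 16² + 2478 = 256 + 2478 = 2734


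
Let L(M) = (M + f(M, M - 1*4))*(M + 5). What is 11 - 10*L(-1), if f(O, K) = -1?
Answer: 91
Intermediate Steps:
L(M) = (-1 + M)*(5 + M) (L(M) = (M - 1)*(M + 5) = (-1 + M)*(5 + M))
11 - 10*L(-1) = 11 - 10*(-5 + (-1)² + 4*(-1)) = 11 - 10*(-5 + 1 - 4) = 11 - 10*(-8) = 11 + 80 = 91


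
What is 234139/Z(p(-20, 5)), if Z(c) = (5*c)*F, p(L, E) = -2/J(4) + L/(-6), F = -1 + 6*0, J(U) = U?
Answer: -1404834/85 ≈ -16527.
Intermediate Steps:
F = -1 (F = -1 + 0 = -1)
p(L, E) = -½ - L/6 (p(L, E) = -2/4 + L/(-6) = -2*¼ + L*(-⅙) = -½ - L/6)
Z(c) = -5*c (Z(c) = (5*c)*(-1) = -5*c)
234139/Z(p(-20, 5)) = 234139/((-5*(-½ - ⅙*(-20)))) = 234139/((-5*(-½ + 10/3))) = 234139/((-5*17/6)) = 234139/(-85/6) = 234139*(-6/85) = -1404834/85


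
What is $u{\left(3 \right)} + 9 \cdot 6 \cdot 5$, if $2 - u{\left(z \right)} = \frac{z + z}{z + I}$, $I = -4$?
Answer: $278$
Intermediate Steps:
$u{\left(z \right)} = 2 - \frac{2 z}{-4 + z}$ ($u{\left(z \right)} = 2 - \frac{z + z}{z - 4} = 2 - \frac{2 z}{-4 + z}$)
$u{\left(3 \right)} + 9 \cdot 6 \cdot 5 = - \frac{8}{-4 + 3} + 9 \cdot 6 \cdot 5 = - \frac{8}{-1} + 9 \cdot 30 = \left(-8\right) \left(-1\right) + 270 = 8 + 270 = 278$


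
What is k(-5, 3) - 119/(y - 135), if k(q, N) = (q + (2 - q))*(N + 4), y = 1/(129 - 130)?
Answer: 119/8 ≈ 14.875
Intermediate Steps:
y = -1 (y = 1/(-1) = -1)
k(q, N) = 8 + 2*N (k(q, N) = 2*(4 + N) = 8 + 2*N)
k(-5, 3) - 119/(y - 135) = (8 + 2*3) - 119/(-1 - 135) = (8 + 6) - 119/(-136) = 14 - 1/136*(-119) = 14 + 7/8 = 119/8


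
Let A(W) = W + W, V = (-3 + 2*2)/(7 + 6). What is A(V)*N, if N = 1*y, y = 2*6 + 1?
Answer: 2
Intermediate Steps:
V = 1/13 (V = (-3 + 4)/13 = 1*(1/13) = 1/13 ≈ 0.076923)
A(W) = 2*W
y = 13 (y = 12 + 1 = 13)
N = 13 (N = 1*13 = 13)
A(V)*N = (2*(1/13))*13 = (2/13)*13 = 2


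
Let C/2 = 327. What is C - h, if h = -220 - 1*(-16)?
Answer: 858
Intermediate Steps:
h = -204 (h = -220 + 16 = -204)
C = 654 (C = 2*327 = 654)
C - h = 654 - 1*(-204) = 654 + 204 = 858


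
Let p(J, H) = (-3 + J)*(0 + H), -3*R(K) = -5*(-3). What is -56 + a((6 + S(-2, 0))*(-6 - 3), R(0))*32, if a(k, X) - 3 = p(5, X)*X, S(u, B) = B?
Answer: 1640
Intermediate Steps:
R(K) = -5 (R(K) = -(-5)*(-3)/3 = -⅓*15 = -5)
p(J, H) = H*(-3 + J) (p(J, H) = (-3 + J)*H = H*(-3 + J))
a(k, X) = 3 + 2*X² (a(k, X) = 3 + (X*(-3 + 5))*X = 3 + (X*2)*X = 3 + (2*X)*X = 3 + 2*X²)
-56 + a((6 + S(-2, 0))*(-6 - 3), R(0))*32 = -56 + (3 + 2*(-5)²)*32 = -56 + (3 + 2*25)*32 = -56 + (3 + 50)*32 = -56 + 53*32 = -56 + 1696 = 1640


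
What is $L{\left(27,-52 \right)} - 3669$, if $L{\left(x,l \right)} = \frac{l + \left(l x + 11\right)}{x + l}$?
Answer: $- \frac{18056}{5} \approx -3611.2$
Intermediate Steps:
$L{\left(x,l \right)} = \frac{11 + l + l x}{l + x}$ ($L{\left(x,l \right)} = \frac{l + \left(11 + l x\right)}{l + x} = \frac{11 + l + l x}{l + x}$)
$L{\left(27,-52 \right)} - 3669 = \frac{11 - 52 - 1404}{-52 + 27} - 3669 = \frac{11 - 52 - 1404}{-25} - 3669 = \left(- \frac{1}{25}\right) \left(-1445\right) - 3669 = \frac{289}{5} - 3669 = - \frac{18056}{5}$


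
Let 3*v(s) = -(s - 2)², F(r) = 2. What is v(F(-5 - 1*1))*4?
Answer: 0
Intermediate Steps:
v(s) = -(-2 + s)²/3 (v(s) = (-(s - 2)²)/3 = (-(-2 + s)²)/3 = -(-2 + s)²/3)
v(F(-5 - 1*1))*4 = -(-2 + 2)²/3*4 = -⅓*0²*4 = -⅓*0*4 = 0*4 = 0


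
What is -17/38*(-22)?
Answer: 187/19 ≈ 9.8421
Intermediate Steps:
-17/38*(-22) = 187/19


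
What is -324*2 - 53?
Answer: -701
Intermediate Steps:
-324*2 - 53 = -27*24 - 53 = -648 - 53 = -701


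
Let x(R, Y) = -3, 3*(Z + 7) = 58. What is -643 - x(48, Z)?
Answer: -640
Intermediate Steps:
Z = 37/3 (Z = -7 + (⅓)*58 = -7 + 58/3 = 37/3 ≈ 12.333)
-643 - x(48, Z) = -643 - 1*(-3) = -643 + 3 = -640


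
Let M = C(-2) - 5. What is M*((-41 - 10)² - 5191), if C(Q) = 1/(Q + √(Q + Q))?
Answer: 27195/2 + 1295*I/2 ≈ 13598.0 + 647.5*I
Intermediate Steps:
C(Q) = 1/(Q + √2*√Q) (C(Q) = 1/(Q + √(2*Q)) = 1/(Q + √2*√Q))
M = -5 + (-2 - 2*I)/8 (M = 1/(-2 + √2*√(-2)) - 5 = 1/(-2 + √2*(I*√2)) - 5 = 1/(-2 + 2*I) - 5 = (-2 - 2*I)/8 - 5 = -5 + (-2 - 2*I)/8 ≈ -5.25 - 0.25*I)
M*((-41 - 10)² - 5191) = (-21/4 - I/4)*((-41 - 10)² - 5191) = (-21/4 - I/4)*((-51)² - 5191) = (-21/4 - I/4)*(2601 - 5191) = (-21/4 - I/4)*(-2590) = 27195/2 + 1295*I/2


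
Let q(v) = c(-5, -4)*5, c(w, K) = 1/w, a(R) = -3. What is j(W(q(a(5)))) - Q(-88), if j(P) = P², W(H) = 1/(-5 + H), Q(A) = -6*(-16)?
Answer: -3455/36 ≈ -95.972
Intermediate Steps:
c(w, K) = 1/w
q(v) = -1 (q(v) = 5/(-5) = -⅕*5 = -1)
Q(A) = 96
j(W(q(a(5)))) - Q(-88) = (1/(-5 - 1))² - 1*96 = (1/(-6))² - 96 = (-⅙)² - 96 = 1/36 - 96 = -3455/36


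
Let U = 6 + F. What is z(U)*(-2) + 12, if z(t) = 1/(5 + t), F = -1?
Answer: 59/5 ≈ 11.800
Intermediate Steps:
U = 5 (U = 6 - 1 = 5)
z(U)*(-2) + 12 = -2/(5 + 5) + 12 = -2/10 + 12 = (1/10)*(-2) + 12 = -1/5 + 12 = 59/5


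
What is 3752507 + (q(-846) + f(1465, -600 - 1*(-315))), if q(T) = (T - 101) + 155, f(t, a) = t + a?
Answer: 3752895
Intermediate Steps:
f(t, a) = a + t
q(T) = 54 + T (q(T) = (-101 + T) + 155 = 54 + T)
3752507 + (q(-846) + f(1465, -600 - 1*(-315))) = 3752507 + ((54 - 846) + ((-600 - 1*(-315)) + 1465)) = 3752507 + (-792 + ((-600 + 315) + 1465)) = 3752507 + (-792 + (-285 + 1465)) = 3752507 + (-792 + 1180) = 3752507 + 388 = 3752895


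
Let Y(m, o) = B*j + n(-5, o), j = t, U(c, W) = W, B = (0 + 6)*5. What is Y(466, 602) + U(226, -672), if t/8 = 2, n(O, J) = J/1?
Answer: 410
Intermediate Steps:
n(O, J) = J (n(O, J) = J*1 = J)
B = 30 (B = 6*5 = 30)
t = 16 (t = 8*2 = 16)
j = 16
Y(m, o) = 480 + o (Y(m, o) = 30*16 + o = 480 + o)
Y(466, 602) + U(226, -672) = (480 + 602) - 672 = 1082 - 672 = 410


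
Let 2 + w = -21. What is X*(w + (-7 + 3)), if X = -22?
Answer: 594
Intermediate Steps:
w = -23 (w = -2 - 21 = -23)
X*(w + (-7 + 3)) = -22*(-23 + (-7 + 3)) = -22*(-23 - 4) = -22*(-27) = 594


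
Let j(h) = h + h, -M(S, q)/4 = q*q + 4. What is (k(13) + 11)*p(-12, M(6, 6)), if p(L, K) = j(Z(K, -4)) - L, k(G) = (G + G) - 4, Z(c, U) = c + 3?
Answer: -9966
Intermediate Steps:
M(S, q) = -16 - 4*q² (M(S, q) = -4*(q*q + 4) = -4*(q² + 4) = -4*(4 + q²) = -16 - 4*q²)
Z(c, U) = 3 + c
j(h) = 2*h
k(G) = -4 + 2*G (k(G) = 2*G - 4 = -4 + 2*G)
p(L, K) = 6 - L + 2*K (p(L, K) = 2*(3 + K) - L = (6 + 2*K) - L = 6 - L + 2*K)
(k(13) + 11)*p(-12, M(6, 6)) = ((-4 + 2*13) + 11)*(6 - 1*(-12) + 2*(-16 - 4*6²)) = ((-4 + 26) + 11)*(6 + 12 + 2*(-16 - 4*36)) = (22 + 11)*(6 + 12 + 2*(-16 - 144)) = 33*(6 + 12 + 2*(-160)) = 33*(6 + 12 - 320) = 33*(-302) = -9966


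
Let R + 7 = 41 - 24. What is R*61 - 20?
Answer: 590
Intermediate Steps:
R = 10 (R = -7 + (41 - 24) = -7 + 17 = 10)
R*61 - 20 = 10*61 - 20 = 610 - 20 = 590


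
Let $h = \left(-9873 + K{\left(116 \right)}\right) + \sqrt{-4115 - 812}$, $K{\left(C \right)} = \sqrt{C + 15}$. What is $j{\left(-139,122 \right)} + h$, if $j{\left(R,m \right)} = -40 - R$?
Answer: $-9774 + \sqrt{131} + i \sqrt{4927} \approx -9762.6 + 70.193 i$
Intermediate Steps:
$K{\left(C \right)} = \sqrt{15 + C}$
$h = -9873 + \sqrt{131} + i \sqrt{4927}$ ($h = \left(-9873 + \sqrt{15 + 116}\right) + \sqrt{-4115 - 812} = \left(-9873 + \sqrt{131}\right) + \sqrt{-4927} = \left(-9873 + \sqrt{131}\right) + i \sqrt{4927} = -9873 + \sqrt{131} + i \sqrt{4927} \approx -9861.6 + 70.193 i$)
$j{\left(-139,122 \right)} + h = \left(-40 - -139\right) + \left(-9873 + \sqrt{131} + i \sqrt{4927}\right) = \left(-40 + 139\right) + \left(-9873 + \sqrt{131} + i \sqrt{4927}\right) = 99 + \left(-9873 + \sqrt{131} + i \sqrt{4927}\right) = -9774 + \sqrt{131} + i \sqrt{4927}$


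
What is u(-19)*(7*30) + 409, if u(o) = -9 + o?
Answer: -5471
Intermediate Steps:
u(-19)*(7*30) + 409 = (-9 - 19)*(7*30) + 409 = -28*210 + 409 = -5880 + 409 = -5471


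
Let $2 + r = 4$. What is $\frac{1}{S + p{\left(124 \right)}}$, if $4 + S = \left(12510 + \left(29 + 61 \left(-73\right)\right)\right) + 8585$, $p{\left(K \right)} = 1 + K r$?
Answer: $\frac{1}{16916} \approx 5.9116 \cdot 10^{-5}$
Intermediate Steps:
$r = 2$ ($r = -2 + 4 = 2$)
$p{\left(K \right)} = 1 + 2 K$ ($p{\left(K \right)} = 1 + K 2 = 1 + 2 K$)
$S = 16667$ ($S = -4 + \left(\left(12510 + \left(29 + 61 \left(-73\right)\right)\right) + 8585\right) = -4 + \left(\left(12510 + \left(29 - 4453\right)\right) + 8585\right) = -4 + \left(\left(12510 - 4424\right) + 8585\right) = -4 + \left(8086 + 8585\right) = -4 + 16671 = 16667$)
$\frac{1}{S + p{\left(124 \right)}} = \frac{1}{16667 + \left(1 + 2 \cdot 124\right)} = \frac{1}{16667 + \left(1 + 248\right)} = \frac{1}{16667 + 249} = \frac{1}{16916}$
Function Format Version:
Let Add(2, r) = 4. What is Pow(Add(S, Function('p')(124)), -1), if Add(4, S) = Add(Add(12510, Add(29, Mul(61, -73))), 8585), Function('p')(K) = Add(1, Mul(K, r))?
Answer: Rational(1, 16916) ≈ 5.9116e-5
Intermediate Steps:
r = 2 (r = Add(-2, 4) = 2)
Function('p')(K) = Add(1, Mul(2, K)) (Function('p')(K) = Add(1, Mul(K, 2)) = Add(1, Mul(2, K)))
S = 16667 (S = Add(-4, Add(Add(12510, Add(29, Mul(61, -73))), 8585)) = Add(-4, Add(Add(12510, Add(29, -4453)), 8585)) = Add(-4, Add(Add(12510, -4424), 8585)) = Add(-4, Add(8086, 8585)) = Add(-4, 16671) = 16667)
Pow(Add(S, Function('p')(124)), -1) = Pow(Add(16667, Add(1, Mul(2, 124))), -1) = Pow(Add(16667, Add(1, 248)), -1) = Pow(Add(16667, 249), -1) = Pow(16916, -1) = Rational(1, 16916)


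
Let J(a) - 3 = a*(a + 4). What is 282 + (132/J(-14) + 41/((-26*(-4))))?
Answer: 29465/104 ≈ 283.32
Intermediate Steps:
J(a) = 3 + a*(4 + a) (J(a) = 3 + a*(a + 4) = 3 + a*(4 + a))
282 + (132/J(-14) + 41/((-26*(-4)))) = 282 + (132/(3 + (-14)² + 4*(-14)) + 41/((-26*(-4)))) = 282 + (132/(3 + 196 - 56) + 41/104) = 282 + (132/143 + 41*(1/104)) = 282 + (132*(1/143) + 41/104) = 282 + (12/13 + 41/104) = 282 + 137/104 = 29465/104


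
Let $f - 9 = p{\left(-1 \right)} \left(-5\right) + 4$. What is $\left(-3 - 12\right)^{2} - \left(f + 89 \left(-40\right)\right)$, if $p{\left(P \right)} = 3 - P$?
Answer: $3792$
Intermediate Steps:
$f = -7$ ($f = 9 + \left(\left(3 - -1\right) \left(-5\right) + 4\right) = 9 + \left(\left(3 + 1\right) \left(-5\right) + 4\right) = 9 + \left(4 \left(-5\right) + 4\right) = 9 + \left(-20 + 4\right) = 9 - 16 = -7$)
$\left(-3 - 12\right)^{2} - \left(f + 89 \left(-40\right)\right) = \left(-3 - 12\right)^{2} - \left(-7 + 89 \left(-40\right)\right) = \left(-15\right)^{2} - \left(-7 - 3560\right) = 225 - -3567 = 225 + 3567 = 3792$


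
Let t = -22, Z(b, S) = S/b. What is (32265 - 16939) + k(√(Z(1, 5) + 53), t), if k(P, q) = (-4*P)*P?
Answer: 15094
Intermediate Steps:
k(P, q) = -4*P²
(32265 - 16939) + k(√(Z(1, 5) + 53), t) = (32265 - 16939) - 4*(√(5/1 + 53))² = 15326 - 4*(√(5*1 + 53))² = 15326 - 4*(√(5 + 53))² = 15326 - 4*(√58)² = 15326 - 4*58 = 15326 - 232 = 15094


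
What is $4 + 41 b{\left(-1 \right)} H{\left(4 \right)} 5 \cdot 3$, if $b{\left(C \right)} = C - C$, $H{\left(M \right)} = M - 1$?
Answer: $4$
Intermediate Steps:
$H{\left(M \right)} = -1 + M$
$b{\left(C \right)} = 0$
$4 + 41 b{\left(-1 \right)} H{\left(4 \right)} 5 \cdot 3 = 4 + 41 \cdot 0 \left(-1 + 4\right) 5 \cdot 3 = 4 + 41 \cdot 0 \cdot 3 \cdot 5 \cdot 3 = 4 + 41 \cdot 0 \cdot 5 \cdot 3 = 4 + 41 \cdot 0 \cdot 3 = 4 + 41 \cdot 0 = 4 + 0 = 4$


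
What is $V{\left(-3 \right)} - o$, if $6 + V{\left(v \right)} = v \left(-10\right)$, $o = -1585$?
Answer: $1609$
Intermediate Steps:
$V{\left(v \right)} = -6 - 10 v$ ($V{\left(v \right)} = -6 + v \left(-10\right) = -6 - 10 v$)
$V{\left(-3 \right)} - o = \left(-6 - -30\right) - -1585 = \left(-6 + 30\right) + 1585 = 24 + 1585 = 1609$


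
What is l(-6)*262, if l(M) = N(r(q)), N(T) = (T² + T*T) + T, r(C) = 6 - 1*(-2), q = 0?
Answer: 35632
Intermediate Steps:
r(C) = 8 (r(C) = 6 + 2 = 8)
N(T) = T + 2*T² (N(T) = (T² + T²) + T = 2*T² + T = T + 2*T²)
l(M) = 136 (l(M) = 8*(1 + 2*8) = 8*(1 + 16) = 8*17 = 136)
l(-6)*262 = 136*262 = 35632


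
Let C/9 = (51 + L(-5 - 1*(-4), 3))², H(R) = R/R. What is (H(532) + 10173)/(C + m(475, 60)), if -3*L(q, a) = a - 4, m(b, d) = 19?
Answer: 10174/23735 ≈ 0.42865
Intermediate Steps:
H(R) = 1
L(q, a) = 4/3 - a/3 (L(q, a) = -(a - 4)/3 = -(-4 + a)/3 = 4/3 - a/3)
C = 23716 (C = 9*(51 + (4/3 - ⅓*3))² = 9*(51 + (4/3 - 1))² = 9*(51 + ⅓)² = 9*(154/3)² = 9*(23716/9) = 23716)
(H(532) + 10173)/(C + m(475, 60)) = (1 + 10173)/(23716 + 19) = 10174/23735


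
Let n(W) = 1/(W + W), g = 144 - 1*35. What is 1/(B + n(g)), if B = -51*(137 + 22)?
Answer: -218/1767761 ≈ -0.00012332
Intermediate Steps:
g = 109 (g = 144 - 35 = 109)
n(W) = 1/(2*W)
B = -8109 (B = -51*159 = -8109)
1/(B + n(g)) = 1/(-8109 + (½)/109) = 1/(-8109 + (½)*(1/109)) = 1/(-8109 + 1/218) = 1/(-1767761/218) = -218/1767761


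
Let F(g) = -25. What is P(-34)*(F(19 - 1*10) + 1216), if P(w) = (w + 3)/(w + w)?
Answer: 36921/68 ≈ 542.96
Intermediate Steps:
P(w) = (3 + w)/(2*w) (P(w) = (3 + w)/((2*w)) = (3 + w)*(1/(2*w)) = (3 + w)/(2*w))
P(-34)*(F(19 - 1*10) + 1216) = ((1/2)*(3 - 34)/(-34))*(-25 + 1216) = ((1/2)*(-1/34)*(-31))*1191 = (31/68)*1191 = 36921/68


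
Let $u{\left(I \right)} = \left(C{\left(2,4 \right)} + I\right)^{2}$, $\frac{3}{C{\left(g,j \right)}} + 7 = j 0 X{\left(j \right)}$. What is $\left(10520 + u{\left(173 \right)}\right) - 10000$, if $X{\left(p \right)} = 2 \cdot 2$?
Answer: $\frac{1484744}{49} \approx 30301.0$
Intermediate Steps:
$X{\left(p \right)} = 4$
$C{\left(g,j \right)} = - \frac{3}{7}$ ($C{\left(g,j \right)} = \frac{3}{-7 + j 0 \cdot 4} = \frac{3}{-7 + 0 \cdot 4} = \frac{3}{-7 + 0} = \frac{3}{-7} = 3 \left(- \frac{1}{7}\right) = - \frac{3}{7}$)
$u{\left(I \right)} = \left(- \frac{3}{7} + I\right)^{2}$
$\left(10520 + u{\left(173 \right)}\right) - 10000 = \left(10520 + \frac{\left(-3 + 7 \cdot 173\right)^{2}}{49}\right) - 10000 = \left(10520 + \frac{\left(-3 + 1211\right)^{2}}{49}\right) - 10000 = \left(10520 + \frac{1208^{2}}{49}\right) - 10000 = \left(10520 + \frac{1}{49} \cdot 1459264\right) - 10000 = \left(10520 + \frac{1459264}{49}\right) - 10000 = \frac{1974744}{49} - 10000 = \frac{1484744}{49}$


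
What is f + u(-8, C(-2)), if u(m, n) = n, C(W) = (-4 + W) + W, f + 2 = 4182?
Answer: 4172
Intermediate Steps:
f = 4180 (f = -2 + 4182 = 4180)
C(W) = -4 + 2*W
f + u(-8, C(-2)) = 4180 + (-4 + 2*(-2)) = 4180 + (-4 - 4) = 4180 - 8 = 4172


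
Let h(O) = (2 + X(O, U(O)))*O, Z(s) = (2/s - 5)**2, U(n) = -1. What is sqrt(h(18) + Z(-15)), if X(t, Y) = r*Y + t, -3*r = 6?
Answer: sqrt(95029)/15 ≈ 20.551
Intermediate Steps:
Z(s) = (-5 + 2/s)**2
r = -2 (r = -1/3*6 = -2)
X(t, Y) = t - 2*Y (X(t, Y) = -2*Y + t = t - 2*Y)
h(O) = O*(4 + O) (h(O) = (2 + (O - 2*(-1)))*O = (2 + (O + 2))*O = (2 + (2 + O))*O = (4 + O)*O = O*(4 + O))
sqrt(h(18) + Z(-15)) = sqrt(18*(4 + 18) + (-2 + 5*(-15))**2/(-15)**2) = sqrt(18*22 + (-2 - 75)**2/225) = sqrt(396 + (1/225)*(-77)**2) = sqrt(396 + (1/225)*5929) = sqrt(396 + 5929/225) = sqrt(95029/225) = sqrt(95029)/15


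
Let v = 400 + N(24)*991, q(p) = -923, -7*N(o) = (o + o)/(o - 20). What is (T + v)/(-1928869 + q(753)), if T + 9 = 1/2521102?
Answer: 23080688803/34056417295488 ≈ 0.00067772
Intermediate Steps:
T = -22689917/2521102 (T = -9 + 1/2521102 = -22689917/2521102 ≈ -9.0000)
N(o) = -2*o/(7*(-20 + o)) (N(o) = -(o + o)/(7*(o - 20)) = -2*o/(7*(-20 + o)))
v = -9092/7 (v = 400 - 2*24/(-140 + 7*24)*991 = 400 - 2*24/(-140 + 168)*991 = 400 - 2*24/28*991 = 400 - 2*24*1/28*991 = 400 - 12/7*991 = 400 - 11892/7 = -9092/7 ≈ -1298.9)
(T + v)/(-1928869 + q(753)) = (-22689917/2521102 - 9092/7)/(-1928869 - 923) = -23080688803/17647714/(-1929792) = -23080688803/17647714*(-1/1929792) = 23080688803/34056417295488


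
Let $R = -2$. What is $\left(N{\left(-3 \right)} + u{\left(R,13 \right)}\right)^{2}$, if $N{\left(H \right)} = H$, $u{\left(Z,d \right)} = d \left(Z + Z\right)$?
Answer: $3025$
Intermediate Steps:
$u{\left(Z,d \right)} = 2 Z d$ ($u{\left(Z,d \right)} = d 2 Z = 2 Z d$)
$\left(N{\left(-3 \right)} + u{\left(R,13 \right)}\right)^{2} = \left(-3 + 2 \left(-2\right) 13\right)^{2} = \left(-3 - 52\right)^{2} = \left(-55\right)^{2} = 3025$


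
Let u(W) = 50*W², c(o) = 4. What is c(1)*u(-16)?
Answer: 51200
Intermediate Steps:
c(1)*u(-16) = 4*(50*(-16)²) = 4*(50*256) = 4*12800 = 51200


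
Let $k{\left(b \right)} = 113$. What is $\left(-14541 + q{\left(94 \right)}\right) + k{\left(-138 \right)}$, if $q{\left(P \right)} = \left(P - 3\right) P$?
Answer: $-5874$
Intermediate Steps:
$q{\left(P \right)} = P \left(-3 + P\right)$ ($q{\left(P \right)} = \left(P - 3\right) P = \left(-3 + P\right) P = P \left(-3 + P\right)$)
$\left(-14541 + q{\left(94 \right)}\right) + k{\left(-138 \right)} = \left(-14541 + 94 \left(-3 + 94\right)\right) + 113 = \left(-14541 + 94 \cdot 91\right) + 113 = \left(-14541 + 8554\right) + 113 = -5987 + 113 = -5874$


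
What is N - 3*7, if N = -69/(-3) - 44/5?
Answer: -34/5 ≈ -6.8000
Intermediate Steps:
N = 71/5 (N = -69*(-1/3) - 44*1/5 = 23 - 44/5 = 71/5 ≈ 14.200)
N - 3*7 = 71/5 - 3*7 = 71/5 - 21 = -34/5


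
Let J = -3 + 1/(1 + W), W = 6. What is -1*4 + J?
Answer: -48/7 ≈ -6.8571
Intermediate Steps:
J = -20/7 (J = -3 + 1/(1 + 6) = -3 + 1/7 = -3 + ⅐ = -20/7 ≈ -2.8571)
-1*4 + J = -1*4 - 20/7 = -4 - 20/7 = -48/7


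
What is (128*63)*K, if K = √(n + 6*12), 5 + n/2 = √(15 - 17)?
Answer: 8064*√(62 + 2*I*√2) ≈ 63513.0 + 1448.0*I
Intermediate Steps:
n = -10 + 2*I*√2 (n = -10 + 2*√(15 - 17) = -10 + 2*√(-2) = -10 + 2*(I*√2) = -10 + 2*I*√2 ≈ -10.0 + 2.8284*I)
K = √(62 + 2*I*√2) (K = √((-10 + 2*I*√2) + 6*12) = √((-10 + 2*I*√2) + 72) = √(62 + 2*I*√2) ≈ 7.8761 + 0.17956*I)
(128*63)*K = (128*63)*√(62 + 2*I*√2) = 8064*√(62 + 2*I*√2)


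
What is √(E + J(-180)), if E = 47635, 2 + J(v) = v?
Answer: √47453 ≈ 217.84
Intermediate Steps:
J(v) = -2 + v
√(E + J(-180)) = √(47635 + (-2 - 180)) = √(47635 - 182) = √47453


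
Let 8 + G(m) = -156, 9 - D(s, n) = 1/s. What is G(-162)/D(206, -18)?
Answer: -33784/1853 ≈ -18.232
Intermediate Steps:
D(s, n) = 9 - 1/s
G(m) = -164 (G(m) = -8 - 156 = -164)
G(-162)/D(206, -18) = -164/(9 - 1/206) = -164/1853/206 = -164*206/1853 = -33784/1853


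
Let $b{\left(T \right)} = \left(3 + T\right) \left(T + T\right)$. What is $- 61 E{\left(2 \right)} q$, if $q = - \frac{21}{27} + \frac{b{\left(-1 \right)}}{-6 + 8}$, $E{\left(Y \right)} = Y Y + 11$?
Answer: $\frac{7625}{3} \approx 2541.7$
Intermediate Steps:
$b{\left(T \right)} = 2 T \left(3 + T\right)$ ($b{\left(T \right)} = \left(3 + T\right) 2 T = 2 T \left(3 + T\right)$)
$E{\left(Y \right)} = 11 + Y^{2}$ ($E{\left(Y \right)} = Y^{2} + 11 = 11 + Y^{2}$)
$q = - \frac{25}{9}$ ($q = - \frac{21}{27} + \frac{2 \left(-1\right) \left(3 - 1\right)}{-6 + 8} = \left(-21\right) \frac{1}{27} + \frac{2 \left(-1\right) 2}{2} = - \frac{7}{9} - 2 = - \frac{25}{9} \approx -2.7778$)
$- 61 E{\left(2 \right)} q = - 61 \left(11 + 2^{2}\right) \left(- \frac{25}{9}\right) = - 61 \left(11 + 4\right) \left(- \frac{25}{9}\right) = \left(-61\right) 15 \left(- \frac{25}{9}\right) = \left(-915\right) \left(- \frac{25}{9}\right) = \frac{7625}{3}$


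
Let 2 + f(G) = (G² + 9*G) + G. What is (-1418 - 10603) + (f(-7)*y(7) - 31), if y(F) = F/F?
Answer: -12075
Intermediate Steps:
y(F) = 1
f(G) = -2 + G² + 10*G (f(G) = -2 + ((G² + 9*G) + G) = -2 + (G² + 10*G) = -2 + G² + 10*G)
(-1418 - 10603) + (f(-7)*y(7) - 31) = (-1418 - 10603) + ((-2 + (-7)² + 10*(-7))*1 - 31) = -12021 + ((-2 + 49 - 70)*1 - 31) = -12021 + (-23*1 - 31) = -12021 + (-23 - 31) = -12021 - 54 = -12075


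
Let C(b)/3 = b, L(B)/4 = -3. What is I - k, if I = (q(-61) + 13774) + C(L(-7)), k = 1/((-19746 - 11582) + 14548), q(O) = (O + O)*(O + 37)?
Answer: 279655481/16780 ≈ 16666.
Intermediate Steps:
L(B) = -12 (L(B) = 4*(-3) = -12)
C(b) = 3*b
q(O) = 2*O*(37 + O) (q(O) = (2*O)*(37 + O) = 2*O*(37 + O))
k = -1/16780 (k = 1/(-31328 + 14548) = 1/(-16780) = -1/16780 ≈ -5.9595e-5)
I = 16666 (I = (2*(-61)*(37 - 61) + 13774) + 3*(-12) = (2*(-61)*(-24) + 13774) - 36 = (2928 + 13774) - 36 = 16702 - 36 = 16666)
I - k = 16666 - 1*(-1/16780) = 16666 + 1/16780 = 279655481/16780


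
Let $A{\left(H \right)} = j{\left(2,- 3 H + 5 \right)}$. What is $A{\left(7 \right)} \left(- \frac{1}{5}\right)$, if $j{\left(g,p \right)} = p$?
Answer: $\frac{16}{5} \approx 3.2$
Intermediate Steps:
$A{\left(H \right)} = 5 - 3 H$ ($A{\left(H \right)} = - 3 H + 5 = 5 - 3 H$)
$A{\left(7 \right)} \left(- \frac{1}{5}\right) = \left(5 - 21\right) \left(- \frac{1}{5}\right) = \left(5 - 21\right) \left(\left(-1\right) \frac{1}{5}\right) = \left(-16\right) \left(- \frac{1}{5}\right) = \frac{16}{5}$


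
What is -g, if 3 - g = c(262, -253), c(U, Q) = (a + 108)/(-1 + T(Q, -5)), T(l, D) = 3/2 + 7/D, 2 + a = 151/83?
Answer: -30577/249 ≈ -122.80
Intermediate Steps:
a = -15/83 (a = -2 + 151/83 = -15/83 ≈ -0.18072)
T(l, D) = 3/2 + 7/D (T(l, D) = 3*(½) + 7/D = 3/2 + 7/D)
c(U, Q) = -29830/249 (c(U, Q) = (-15/83 + 108)/(-1 + (3/2 + 7/(-5))) = 8949/(83*(-1 + (3/2 + 7*(-⅕)))) = 8949/(83*(-1 + (3/2 - 7/5))) = 8949/(83*(-1 + ⅒)) = 8949/(83*(-9/10)) = (8949/83)*(-10/9) = -29830/249)
g = 30577/249 (g = 3 - 1*(-29830/249) = 3 + 29830/249 = 30577/249 ≈ 122.80)
-g = -1*30577/249 = -30577/249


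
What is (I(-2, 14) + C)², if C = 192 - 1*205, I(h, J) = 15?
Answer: 4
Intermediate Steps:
C = -13 (C = 192 - 205 = -13)
(I(-2, 14) + C)² = (15 - 13)² = 2² = 4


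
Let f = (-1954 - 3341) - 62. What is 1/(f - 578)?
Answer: -1/5935 ≈ -0.00016849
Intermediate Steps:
f = -5357 (f = -5295 - 62 = -5357)
1/(f - 578) = 1/(-5357 - 578) = 1/(-5935) = -1/5935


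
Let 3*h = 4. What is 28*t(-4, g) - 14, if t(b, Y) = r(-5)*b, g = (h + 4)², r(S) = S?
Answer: 546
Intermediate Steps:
h = 4/3 (h = (⅓)*4 = 4/3 ≈ 1.3333)
g = 256/9 (g = (4/3 + 4)² = (16/3)² = 256/9 ≈ 28.444)
t(b, Y) = -5*b
28*t(-4, g) - 14 = 28*(-5*(-4)) - 14 = 28*20 - 14 = 560 - 14 = 546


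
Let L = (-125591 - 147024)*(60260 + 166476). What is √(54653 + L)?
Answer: I*√61811579987 ≈ 2.4862e+5*I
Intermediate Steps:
L = -61811634640 (L = -272615*226736 = -61811634640)
√(54653 + L) = √(54653 - 61811634640) = √(-61811579987) = I*√61811579987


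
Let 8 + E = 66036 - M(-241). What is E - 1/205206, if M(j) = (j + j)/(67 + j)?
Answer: 392914426361/5950974 ≈ 66025.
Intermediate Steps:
M(j) = 2*j/(67 + j) (M(j) = (2*j)/(67 + j) = 2*j/(67 + j))
E = 5744195/87 (E = -8 + (66036 - 2*(-241)/(67 - 241)) = -8 + (66036 - 2*(-241)/(-174)) = -8 + (66036 - 2*(-241)*(-1)/174) = -8 + (66036 - 1*241/87) = -8 + (66036 - 241/87) = -8 + 5744891/87 = 5744195/87 ≈ 66025.)
E - 1/205206 = 5744195/87 - 1/205206 = 392914426361/5950974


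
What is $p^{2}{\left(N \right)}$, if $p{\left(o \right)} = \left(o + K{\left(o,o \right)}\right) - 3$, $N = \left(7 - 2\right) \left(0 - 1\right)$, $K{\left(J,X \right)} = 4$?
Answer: $16$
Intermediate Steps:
$N = -5$ ($N = 5 \left(-1\right) = -5$)
$p{\left(o \right)} = 1 + o$ ($p{\left(o \right)} = \left(o + 4\right) - 3 = \left(4 + o\right) - 3 = 1 + o$)
$p^{2}{\left(N \right)} = \left(1 - 5\right)^{2} = \left(-4\right)^{2} = 16$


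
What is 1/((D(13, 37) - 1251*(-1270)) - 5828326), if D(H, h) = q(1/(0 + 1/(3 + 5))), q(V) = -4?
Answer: -1/4239560 ≈ -2.3587e-7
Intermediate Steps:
D(H, h) = -4
1/((D(13, 37) - 1251*(-1270)) - 5828326) = 1/((-4 - 1251*(-1270)) - 5828326) = 1/((-4 + 1588770) - 5828326) = 1/(1588766 - 5828326) = 1/(-4239560) = -1/4239560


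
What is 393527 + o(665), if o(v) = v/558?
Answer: 219588731/558 ≈ 3.9353e+5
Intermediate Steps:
o(v) = v/558 (o(v) = v*(1/558) = v/558)
393527 + o(665) = 393527 + (1/558)*665 = 393527 + 665/558 = 219588731/558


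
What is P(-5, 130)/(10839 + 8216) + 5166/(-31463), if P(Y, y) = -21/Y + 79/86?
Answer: -42259145837/257796809950 ≈ -0.16392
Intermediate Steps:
P(Y, y) = 79/86 - 21/Y (P(Y, y) = -21/Y + 79*(1/86) = -21/Y + 79/86 = 79/86 - 21/Y)
P(-5, 130)/(10839 + 8216) + 5166/(-31463) = (79/86 - 21/(-5))/(10839 + 8216) + 5166/(-31463) = (79/86 - 21*(-⅕))/19055 + 5166*(-1/31463) = (79/86 + 21/5)*(1/19055) - 5166/31463 = (2201/430)*(1/19055) - 5166/31463 = 2201/8193650 - 5166/31463 = -42259145837/257796809950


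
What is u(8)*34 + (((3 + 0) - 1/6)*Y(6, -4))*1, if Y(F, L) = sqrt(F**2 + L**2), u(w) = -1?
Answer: -34 + 17*sqrt(13)/3 ≈ -13.569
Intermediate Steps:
u(8)*34 + (((3 + 0) - 1/6)*Y(6, -4))*1 = -1*34 + (((3 + 0) - 1/6)*sqrt(6**2 + (-4)**2))*1 = -34 + ((3 - 1*1/6)*sqrt(36 + 16))*1 = -34 + ((3 - 1/6)*sqrt(52))*1 = -34 + (17*(2*sqrt(13))/6)*1 = -34 + (17*sqrt(13)/3)*1 = -34 + 17*sqrt(13)/3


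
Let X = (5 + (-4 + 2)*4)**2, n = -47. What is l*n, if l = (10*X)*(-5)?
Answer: 21150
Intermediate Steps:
X = 9 (X = (5 - 2*4)**2 = (5 - 8)**2 = (-3)**2 = 9)
l = -450 (l = (10*9)*(-5) = 90*(-5) = -450)
l*n = -450*(-47) = 21150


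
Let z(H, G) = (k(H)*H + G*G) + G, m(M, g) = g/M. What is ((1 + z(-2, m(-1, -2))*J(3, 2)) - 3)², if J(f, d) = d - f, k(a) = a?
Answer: 144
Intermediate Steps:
z(H, G) = G + G² + H² (z(H, G) = (H*H + G*G) + G = (H² + G²) + G = (G² + H²) + G = G + G² + H²)
((1 + z(-2, m(-1, -2))*J(3, 2)) - 3)² = ((1 + (-2/(-1) + (-2/(-1))² + (-2)²)*(2 - 1*3)) - 3)² = ((1 + (-2*(-1) + (-2*(-1))² + 4)*(2 - 3)) - 3)² = ((1 + (2 + 2² + 4)*(-1)) - 3)² = ((1 + (2 + 4 + 4)*(-1)) - 3)² = ((1 + 10*(-1)) - 3)² = ((1 - 10) - 3)² = (-9 - 3)² = (-12)² = 144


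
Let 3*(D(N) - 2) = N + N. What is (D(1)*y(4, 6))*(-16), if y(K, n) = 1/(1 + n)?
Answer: -128/21 ≈ -6.0952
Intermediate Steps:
D(N) = 2 + 2*N/3 (D(N) = 2 + (N + N)/3 = 2 + (2*N)/3 = 2 + 2*N/3)
(D(1)*y(4, 6))*(-16) = ((2 + (⅔)*1)/(1 + 6))*(-16) = ((2 + ⅔)/7)*(-16) = ((8/3)*(⅐))*(-16) = (8/21)*(-16) = -128/21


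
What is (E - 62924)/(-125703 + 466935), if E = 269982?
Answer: 103529/170616 ≈ 0.60680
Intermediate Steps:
(E - 62924)/(-125703 + 466935) = (269982 - 62924)/(-125703 + 466935) = 207058/341232 = 207058*(1/341232) = 103529/170616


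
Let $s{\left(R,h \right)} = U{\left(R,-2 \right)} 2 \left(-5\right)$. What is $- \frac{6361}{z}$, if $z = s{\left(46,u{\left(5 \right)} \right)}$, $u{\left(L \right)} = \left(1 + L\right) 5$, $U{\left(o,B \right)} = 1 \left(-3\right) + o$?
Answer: $\frac{6361}{430} \approx 14.793$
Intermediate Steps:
$U{\left(o,B \right)} = -3 + o$
$u{\left(L \right)} = 5 + 5 L$
$s{\left(R,h \right)} = 30 - 10 R$ ($s{\left(R,h \right)} = \left(-3 + R\right) 2 \left(-5\right) = \left(-6 + 2 R\right) \left(-5\right) = 30 - 10 R$)
$z = -430$ ($z = 30 - 460 = -430$)
$- \frac{6361}{z} = - \frac{6361}{-430} = \left(-6361\right) \left(- \frac{1}{430}\right) = \frac{6361}{430}$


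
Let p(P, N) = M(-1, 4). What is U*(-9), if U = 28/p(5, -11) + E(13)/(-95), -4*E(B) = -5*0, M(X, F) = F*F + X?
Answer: -84/5 ≈ -16.800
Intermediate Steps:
M(X, F) = X + F² (M(X, F) = F² + X = X + F²)
E(B) = 0 (E(B) = -(-5)*0/4 = -¼*0 = 0)
p(P, N) = 15 (p(P, N) = -1 + 4² = -1 + 16 = 15)
U = 28/15 (U = 28/15 + 0/(-95) = 28*(1/15) + 0*(-1/95) = 28/15 + 0 = 28/15 ≈ 1.8667)
U*(-9) = (28/15)*(-9) = -84/5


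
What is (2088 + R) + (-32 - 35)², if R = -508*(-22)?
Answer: 17753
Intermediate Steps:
R = 11176
(2088 + R) + (-32 - 35)² = (2088 + 11176) + (-32 - 35)² = 13264 + (-67)² = 13264 + 4489 = 17753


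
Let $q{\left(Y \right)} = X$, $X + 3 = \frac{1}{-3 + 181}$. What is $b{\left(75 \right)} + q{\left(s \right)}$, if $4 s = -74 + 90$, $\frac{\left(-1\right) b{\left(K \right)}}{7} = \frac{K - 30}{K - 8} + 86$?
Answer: $- \frac{7271233}{11926} \approx -609.7$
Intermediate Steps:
$b{\left(K \right)} = -602 - \frac{7 \left(-30 + K\right)}{-8 + K}$ ($b{\left(K \right)} = - 7 \left(\frac{K - 30}{K - 8} + 86\right) = - 7 \left(\frac{-30 + K}{-8 + K} + 86\right) = - 7 \left(86 + \frac{-30 + K}{-8 + K}\right) = -602 - \frac{7 \left(-30 + K\right)}{-8 + K}$)
$X = - \frac{533}{178}$ ($X = -3 + \frac{1}{-3 + 181} = -3 + \frac{1}{178} = - \frac{533}{178} \approx -2.9944$)
$s = 4$ ($s = \frac{-74 + 90}{4} = \frac{1}{4} \cdot 16 = 4$)
$q{\left(Y \right)} = - \frac{533}{178}$
$b{\left(75 \right)} + q{\left(s \right)} = \frac{7 \left(718 - 6525\right)}{-8 + 75} - \frac{533}{178} = \frac{7 \left(718 - 6525\right)}{67} - \frac{533}{178} = 7 \cdot \frac{1}{67} \left(-5807\right) - \frac{533}{178} = - \frac{40649}{67} - \frac{533}{178} = - \frac{7271233}{11926}$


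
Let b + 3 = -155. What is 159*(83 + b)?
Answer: -11925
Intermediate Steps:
b = -158 (b = -3 - 155 = -158)
159*(83 + b) = 159*(83 - 158) = 159*(-75) = -11925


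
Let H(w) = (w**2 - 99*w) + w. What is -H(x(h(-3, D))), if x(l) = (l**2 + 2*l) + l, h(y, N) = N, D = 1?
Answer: 376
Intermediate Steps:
x(l) = l**2 + 3*l
H(w) = w**2 - 98*w
-H(x(h(-3, D))) = -1*(3 + 1)*(-98 + 1*(3 + 1)) = -1*4*(-98 + 1*4) = -4*(-98 + 4) = -4*(-94) = -1*(-376) = 376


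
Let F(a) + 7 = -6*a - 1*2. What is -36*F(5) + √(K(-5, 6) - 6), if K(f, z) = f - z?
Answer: 1404 + I*√17 ≈ 1404.0 + 4.1231*I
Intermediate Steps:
F(a) = -9 - 6*a (F(a) = -7 + (-6*a - 1*2) = -7 + (-6*a - 2) = -7 + (-2 - 6*a) = -9 - 6*a)
-36*F(5) + √(K(-5, 6) - 6) = -36*(-9 - 6*5) + √((-5 - 1*6) - 6) = -36*(-9 - 30) + √((-5 - 6) - 6) = -36*(-39) + √(-11 - 6) = 1404 + √(-17) = 1404 + I*√17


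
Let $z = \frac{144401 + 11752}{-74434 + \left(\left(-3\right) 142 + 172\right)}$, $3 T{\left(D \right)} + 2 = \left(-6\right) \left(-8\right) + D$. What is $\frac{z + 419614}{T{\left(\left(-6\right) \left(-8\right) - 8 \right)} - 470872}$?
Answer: $- \frac{31339974279}{35166346880} \approx -0.89119$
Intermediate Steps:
$T{\left(D \right)} = \frac{46}{3} + \frac{D}{3}$ ($T{\left(D \right)} = - \frac{2}{3} + \frac{\left(-6\right) \left(-8\right) + D}{3} = - \frac{2}{3} + \frac{48 + D}{3} = - \frac{2}{3} + \left(16 + \frac{D}{3}\right) = \frac{46}{3} + \frac{D}{3}$)
$z = - \frac{52051}{24896}$ ($z = \frac{156153}{-74434 + \left(-426 + 172\right)} = \frac{156153}{-74434 - 254} = \frac{156153}{-74688} = 156153 \left(- \frac{1}{74688}\right) = - \frac{52051}{24896} \approx -2.0907$)
$\frac{z + 419614}{T{\left(\left(-6\right) \left(-8\right) - 8 \right)} - 470872} = \frac{- \frac{52051}{24896} + 419614}{\left(\frac{46}{3} + \frac{\left(-6\right) \left(-8\right) - 8}{3}\right) - 470872} = \frac{10446658093}{24896 \left(\left(\frac{46}{3} + \frac{48 - 8}{3}\right) - 470872\right)} = \frac{10446658093}{24896 \left(\left(\frac{46}{3} + \frac{1}{3} \cdot 40\right) - 470872\right)} = \frac{10446658093}{24896 \left(\left(\frac{46}{3} + \frac{40}{3}\right) - 470872\right)} = \frac{10446658093}{24896 \left(\frac{86}{3} - 470872\right)} = \frac{10446658093}{24896 \left(- \frac{1412530}{3}\right)} = \frac{10446658093}{24896} \left(- \frac{3}{1412530}\right) = - \frac{31339974279}{35166346880}$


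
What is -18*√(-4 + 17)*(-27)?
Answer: 486*√13 ≈ 1752.3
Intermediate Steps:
-18*√(-4 + 17)*(-27) = -18*√13*(-27) = 486*√13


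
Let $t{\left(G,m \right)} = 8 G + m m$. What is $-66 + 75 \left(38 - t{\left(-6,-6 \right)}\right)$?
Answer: $3684$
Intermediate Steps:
$t{\left(G,m \right)} = m^{2} + 8 G$ ($t{\left(G,m \right)} = 8 G + m^{2} = m^{2} + 8 G$)
$-66 + 75 \left(38 - t{\left(-6,-6 \right)}\right) = -66 + 75 \left(38 - \left(\left(-6\right)^{2} + 8 \left(-6\right)\right)\right) = -66 + 75 \left(38 - \left(36 - 48\right)\right) = -66 + 75 \left(38 - -12\right) = -66 + 75 \left(38 + 12\right) = -66 + 75 \cdot 50 = -66 + 3750 = 3684$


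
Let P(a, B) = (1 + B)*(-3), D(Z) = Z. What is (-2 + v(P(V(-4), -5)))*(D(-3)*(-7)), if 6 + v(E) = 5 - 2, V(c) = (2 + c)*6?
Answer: -105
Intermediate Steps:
V(c) = 12 + 6*c
P(a, B) = -3 - 3*B
v(E) = -3 (v(E) = -6 + (5 - 2) = -6 + 3 = -3)
(-2 + v(P(V(-4), -5)))*(D(-3)*(-7)) = (-2 - 3)*(-3*(-7)) = -5*21 = -105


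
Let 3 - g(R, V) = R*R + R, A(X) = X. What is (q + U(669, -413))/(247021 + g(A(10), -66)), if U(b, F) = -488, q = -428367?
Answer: -428855/246914 ≈ -1.7369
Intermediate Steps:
g(R, V) = 3 - R - R**2 (g(R, V) = 3 - (R*R + R) = 3 - (R**2 + R) = 3 - (R + R**2) = 3 + (-R - R**2) = 3 - R - R**2)
(q + U(669, -413))/(247021 + g(A(10), -66)) = (-428367 - 488)/(247021 + (3 - 1*10 - 1*10**2)) = -428855/(247021 + (3 - 10 - 1*100)) = -428855/(247021 + (3 - 10 - 100)) = -428855/(247021 - 107) = -428855/246914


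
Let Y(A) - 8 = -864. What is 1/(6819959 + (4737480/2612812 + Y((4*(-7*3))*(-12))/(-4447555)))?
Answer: 2905156268665/19813051908998141853 ≈ 1.4663e-7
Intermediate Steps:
Y(A) = -856 (Y(A) = 8 - 864 = -856)
1/(6819959 + (4737480/2612812 + Y((4*(-7*3))*(-12))/(-4447555))) = 1/(6819959 + (4737480/2612812 - 856/(-4447555))) = 1/(6819959 + (4737480*(1/2612812) - 856*(-1/4447555))) = 1/(6819959 + (1184370/653203 + 856/4447555)) = 1/(6819959 + 5268109857118/2905156268665) = 1/(19813051908998141853/2905156268665) = 2905156268665/19813051908998141853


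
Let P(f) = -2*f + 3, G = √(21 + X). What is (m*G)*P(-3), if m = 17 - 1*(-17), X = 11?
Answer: 1224*√2 ≈ 1731.0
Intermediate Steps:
G = 4*√2 (G = √(21 + 11) = √32 = 4*√2 ≈ 5.6569)
P(f) = 3 - 2*f
m = 34 (m = 17 + 17 = 34)
(m*G)*P(-3) = (34*(4*√2))*(3 - 2*(-3)) = (136*√2)*(3 + 6) = (136*√2)*9 = 1224*√2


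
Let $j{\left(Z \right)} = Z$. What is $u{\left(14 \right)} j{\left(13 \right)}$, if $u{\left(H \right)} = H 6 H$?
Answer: $15288$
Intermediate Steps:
$u{\left(H \right)} = 6 H^{2}$ ($u{\left(H \right)} = 6 H H = 6 H^{2}$)
$u{\left(14 \right)} j{\left(13 \right)} = 6 \cdot 14^{2} \cdot 13 = 6 \cdot 196 \cdot 13 = 1176 \cdot 13 = 15288$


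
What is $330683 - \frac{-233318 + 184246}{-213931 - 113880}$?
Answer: $\frac{108401475841}{327811} \approx 3.3068 \cdot 10^{5}$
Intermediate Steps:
$330683 - \frac{-233318 + 184246}{-213931 - 113880} = 330683 - - \frac{49072}{-327811} = 330683 - \left(-49072\right) \left(- \frac{1}{327811}\right) = 330683 - \frac{49072}{327811} = \frac{108401475841}{327811}$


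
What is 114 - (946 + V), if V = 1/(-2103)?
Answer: -1749695/2103 ≈ -832.00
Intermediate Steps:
V = -1/2103 ≈ -0.00047551
114 - (946 + V) = 114 - (946 - 1/2103) = 114 - 1*1989437/2103 = 114 - 1989437/2103 = -1749695/2103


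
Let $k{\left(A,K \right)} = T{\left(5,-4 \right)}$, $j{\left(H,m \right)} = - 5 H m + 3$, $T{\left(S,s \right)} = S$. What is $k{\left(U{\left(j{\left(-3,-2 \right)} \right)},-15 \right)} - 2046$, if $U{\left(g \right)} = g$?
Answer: $-2041$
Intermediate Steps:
$j{\left(H,m \right)} = 3 - 5 H m$ ($j{\left(H,m \right)} = - 5 H m + 3 = 3 - 5 H m$)
$k{\left(A,K \right)} = 5$
$k{\left(U{\left(j{\left(-3,-2 \right)} \right)},-15 \right)} - 2046 = 5 - 2046 = -2041$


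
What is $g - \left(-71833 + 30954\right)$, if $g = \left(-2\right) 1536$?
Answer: $37807$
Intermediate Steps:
$g = -3072$
$g - \left(-71833 + 30954\right) = -3072 - \left(-71833 + 30954\right) = -3072 - -40879 = -3072 + 40879 = 37807$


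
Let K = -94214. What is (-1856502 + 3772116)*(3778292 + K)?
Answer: 7057271393892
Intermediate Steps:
(-1856502 + 3772116)*(3778292 + K) = (-1856502 + 3772116)*(3778292 - 94214) = 1915614*3684078 = 7057271393892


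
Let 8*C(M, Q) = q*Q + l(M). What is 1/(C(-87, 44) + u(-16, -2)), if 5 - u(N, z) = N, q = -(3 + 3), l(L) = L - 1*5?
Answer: -2/47 ≈ -0.042553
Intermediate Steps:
l(L) = -5 + L (l(L) = L - 5 = -5 + L)
q = -6 (q = -1*6 = -6)
u(N, z) = 5 - N
C(M, Q) = -5/8 - 3*Q/4 + M/8 (C(M, Q) = (-6*Q + (-5 + M))/8 = (-5 + M - 6*Q)/8 = -5/8 - 3*Q/4 + M/8)
1/(C(-87, 44) + u(-16, -2)) = 1/((-5/8 - ¾*44 + (⅛)*(-87)) + (5 - 1*(-16))) = 1/((-5/8 - 33 - 87/8) + (5 + 16)) = 1/(-89/2 + 21) = 1/(-47/2) = -2/47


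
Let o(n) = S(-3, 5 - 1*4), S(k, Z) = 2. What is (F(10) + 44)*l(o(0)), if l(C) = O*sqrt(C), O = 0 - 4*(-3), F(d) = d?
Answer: 648*sqrt(2) ≈ 916.41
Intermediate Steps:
o(n) = 2
O = 12 (O = 0 + 12 = 12)
l(C) = 12*sqrt(C)
(F(10) + 44)*l(o(0)) = (10 + 44)*(12*sqrt(2)) = 54*(12*sqrt(2)) = 648*sqrt(2)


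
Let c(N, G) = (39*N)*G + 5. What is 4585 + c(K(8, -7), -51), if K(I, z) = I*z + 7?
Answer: 102051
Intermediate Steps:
K(I, z) = 7 + I*z
c(N, G) = 5 + 39*G*N (c(N, G) = 39*G*N + 5 = 5 + 39*G*N)
4585 + c(K(8, -7), -51) = 4585 + (5 + 39*(-51)*(7 + 8*(-7))) = 4585 + (5 + 39*(-51)*(7 - 56)) = 4585 + (5 + 39*(-51)*(-49)) = 4585 + (5 + 97461) = 4585 + 97466 = 102051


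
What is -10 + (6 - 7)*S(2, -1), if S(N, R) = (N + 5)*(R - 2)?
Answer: 11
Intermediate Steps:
S(N, R) = (-2 + R)*(5 + N) (S(N, R) = (5 + N)*(-2 + R) = (-2 + R)*(5 + N))
-10 + (6 - 7)*S(2, -1) = -10 + (6 - 7)*(-10 - 2*2 + 5*(-1) + 2*(-1)) = -10 - (-10 - 4 - 5 - 2) = -10 - 1*(-21) = -10 + 21 = 11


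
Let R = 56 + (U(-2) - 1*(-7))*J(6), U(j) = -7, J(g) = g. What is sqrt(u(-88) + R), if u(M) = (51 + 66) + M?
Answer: sqrt(85) ≈ 9.2195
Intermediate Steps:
u(M) = 117 + M
R = 56 (R = 56 + (-7 - 1*(-7))*6 = 56 + (-7 + 7)*6 = 56 + 0*6 = 56 + 0 = 56)
sqrt(u(-88) + R) = sqrt((117 - 88) + 56) = sqrt(29 + 56) = sqrt(85)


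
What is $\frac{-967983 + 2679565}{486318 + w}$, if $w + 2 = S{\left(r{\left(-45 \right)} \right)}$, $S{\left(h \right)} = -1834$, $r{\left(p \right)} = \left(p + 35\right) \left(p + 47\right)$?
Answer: $\frac{855791}{242241} \approx 3.5328$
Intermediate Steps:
$r{\left(p \right)} = \left(35 + p\right) \left(47 + p\right)$
$w = -1836$ ($w = -2 - 1834 = -1836$)
$\frac{-967983 + 2679565}{486318 + w} = \frac{-967983 + 2679565}{486318 - 1836} = \frac{1711582}{484482} = 1711582 \cdot \frac{1}{484482} = \frac{855791}{242241}$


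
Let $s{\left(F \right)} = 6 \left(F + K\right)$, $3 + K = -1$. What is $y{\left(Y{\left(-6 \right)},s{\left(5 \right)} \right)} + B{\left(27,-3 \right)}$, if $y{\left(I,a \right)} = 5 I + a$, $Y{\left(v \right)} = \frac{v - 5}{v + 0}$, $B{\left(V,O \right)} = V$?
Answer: $\frac{253}{6} \approx 42.167$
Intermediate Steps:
$K = -4$ ($K = -3 - 1 = -4$)
$s{\left(F \right)} = -24 + 6 F$ ($s{\left(F \right)} = 6 \left(F - 4\right) = 6 \left(-4 + F\right) = -24 + 6 F$)
$Y{\left(v \right)} = \frac{-5 + v}{v}$
$y{\left(I,a \right)} = a + 5 I$
$y{\left(Y{\left(-6 \right)},s{\left(5 \right)} \right)} + B{\left(27,-3 \right)} = \left(\left(-24 + 6 \cdot 5\right) + 5 \frac{-5 - 6}{-6}\right) + 27 = \left(\left(-24 + 30\right) + 5 \left(\left(- \frac{1}{6}\right) \left(-11\right)\right)\right) + 27 = \left(6 + 5 \cdot \frac{11}{6}\right) + 27 = \left(6 + \frac{55}{6}\right) + 27 = \frac{91}{6} + 27 = \frac{253}{6}$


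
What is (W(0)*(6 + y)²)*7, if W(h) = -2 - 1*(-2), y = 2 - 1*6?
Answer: 0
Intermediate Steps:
y = -4 (y = 2 - 6 = -4)
W(h) = 0 (W(h) = -2 + 2 = 0)
(W(0)*(6 + y)²)*7 = (0*(6 - 4)²)*7 = (0*2²)*7 = (0*4)*7 = 0*7 = 0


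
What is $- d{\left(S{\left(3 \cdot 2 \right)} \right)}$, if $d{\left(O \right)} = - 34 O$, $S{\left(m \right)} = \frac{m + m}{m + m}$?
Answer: $34$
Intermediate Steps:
$S{\left(m \right)} = 1$ ($S{\left(m \right)} = \frac{2 m}{2 m} = 2 m \frac{1}{2 m} = 1$)
$- d{\left(S{\left(3 \cdot 2 \right)} \right)} = - \left(-34\right) 1 = \left(-1\right) \left(-34\right) = 34$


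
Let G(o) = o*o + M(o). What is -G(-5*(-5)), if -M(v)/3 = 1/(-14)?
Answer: -8753/14 ≈ -625.21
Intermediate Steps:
M(v) = 3/14 (M(v) = -3/(-14) = -3*(-1/14) = 3/14)
G(o) = 3/14 + o² (G(o) = o*o + 3/14 = o² + 3/14 = 3/14 + o²)
-G(-5*(-5)) = -(3/14 + (-5*(-5))²) = -(3/14 + 25²) = -(3/14 + 625) = -1*8753/14 = -8753/14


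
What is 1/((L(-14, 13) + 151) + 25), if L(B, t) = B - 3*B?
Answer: 1/204 ≈ 0.0049020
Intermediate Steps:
L(B, t) = -2*B
1/((L(-14, 13) + 151) + 25) = 1/((-2*(-14) + 151) + 25) = 1/((28 + 151) + 25) = 1/(179 + 25) = 1/204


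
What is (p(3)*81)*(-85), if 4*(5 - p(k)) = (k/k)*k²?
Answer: -75735/4 ≈ -18934.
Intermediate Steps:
p(k) = 5 - k²/4 (p(k) = 5 - k/k*k²/4 = 5 - k²/4)
(p(3)*81)*(-85) = ((5 - ¼*3²)*81)*(-85) = ((5 - ¼*9)*81)*(-85) = ((5 - 9/4)*81)*(-85) = ((11/4)*81)*(-85) = (891/4)*(-85) = -75735/4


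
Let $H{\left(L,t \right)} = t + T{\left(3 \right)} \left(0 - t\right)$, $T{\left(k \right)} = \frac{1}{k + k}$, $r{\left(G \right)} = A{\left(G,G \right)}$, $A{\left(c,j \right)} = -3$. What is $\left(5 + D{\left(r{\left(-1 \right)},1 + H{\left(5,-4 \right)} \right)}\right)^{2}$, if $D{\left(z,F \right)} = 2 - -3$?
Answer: $100$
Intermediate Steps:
$r{\left(G \right)} = -3$
$T{\left(k \right)} = \frac{1}{2 k}$
$H{\left(L,t \right)} = \frac{5 t}{6}$ ($H{\left(L,t \right)} = t + \frac{1}{2 \cdot 3} \left(0 - t\right) = t + \frac{1}{2} \cdot \frac{1}{3} \left(- t\right) = t + \frac{\left(-1\right) t}{6} = t - \frac{t}{6} = \frac{5 t}{6}$)
$D{\left(z,F \right)} = 5$ ($D{\left(z,F \right)} = 2 + 3 = 5$)
$\left(5 + D{\left(r{\left(-1 \right)},1 + H{\left(5,-4 \right)} \right)}\right)^{2} = \left(5 + 5\right)^{2} = 10^{2} = 100$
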